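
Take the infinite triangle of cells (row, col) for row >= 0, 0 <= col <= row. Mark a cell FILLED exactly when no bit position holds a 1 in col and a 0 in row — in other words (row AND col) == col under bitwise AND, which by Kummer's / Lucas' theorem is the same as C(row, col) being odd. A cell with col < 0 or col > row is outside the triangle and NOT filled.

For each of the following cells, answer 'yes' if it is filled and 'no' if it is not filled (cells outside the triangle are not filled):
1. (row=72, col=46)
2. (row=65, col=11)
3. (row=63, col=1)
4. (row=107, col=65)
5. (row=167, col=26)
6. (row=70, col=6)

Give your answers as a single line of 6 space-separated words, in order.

Answer: no no yes yes no yes

Derivation:
(72,46): row=0b1001000, col=0b101110, row AND col = 0b1000 = 8; 8 != 46 -> empty
(65,11): row=0b1000001, col=0b1011, row AND col = 0b1 = 1; 1 != 11 -> empty
(63,1): row=0b111111, col=0b1, row AND col = 0b1 = 1; 1 == 1 -> filled
(107,65): row=0b1101011, col=0b1000001, row AND col = 0b1000001 = 65; 65 == 65 -> filled
(167,26): row=0b10100111, col=0b11010, row AND col = 0b10 = 2; 2 != 26 -> empty
(70,6): row=0b1000110, col=0b110, row AND col = 0b110 = 6; 6 == 6 -> filled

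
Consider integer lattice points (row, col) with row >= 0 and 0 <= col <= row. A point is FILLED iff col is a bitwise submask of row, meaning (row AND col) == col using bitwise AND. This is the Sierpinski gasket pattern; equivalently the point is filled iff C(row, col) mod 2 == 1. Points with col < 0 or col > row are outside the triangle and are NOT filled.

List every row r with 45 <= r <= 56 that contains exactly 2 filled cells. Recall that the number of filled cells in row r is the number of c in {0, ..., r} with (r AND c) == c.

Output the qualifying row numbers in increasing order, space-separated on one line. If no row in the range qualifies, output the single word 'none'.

Answer: none

Derivation:
Row r has 2^popcount(r) filled cells, so we need popcount(r) = log2(2) = 1.
Scan r = 45..56 and keep those with exactly 1 one-bits:
r=45=101101 popcount=4 -> skip
r=46=101110 popcount=4 -> skip
r=47=101111 popcount=5 -> skip
r=48=110000 popcount=2 -> skip
r=49=110001 popcount=3 -> skip
r=50=110010 popcount=3 -> skip
r=51=110011 popcount=4 -> skip
r=52=110100 popcount=3 -> skip
r=53=110101 popcount=4 -> skip
r=54=110110 popcount=4 -> skip
r=55=110111 popcount=5 -> skip
r=56=111000 popcount=3 -> skip
Kept rows: none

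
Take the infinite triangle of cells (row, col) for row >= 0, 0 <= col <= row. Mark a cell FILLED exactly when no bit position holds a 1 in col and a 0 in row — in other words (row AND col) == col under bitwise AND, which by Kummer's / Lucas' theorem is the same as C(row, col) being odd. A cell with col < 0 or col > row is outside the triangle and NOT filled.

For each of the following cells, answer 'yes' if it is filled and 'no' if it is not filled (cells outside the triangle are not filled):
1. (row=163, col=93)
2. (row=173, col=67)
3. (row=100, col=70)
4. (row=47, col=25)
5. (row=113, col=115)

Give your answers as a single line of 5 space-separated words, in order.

Answer: no no no no no

Derivation:
(163,93): row=0b10100011, col=0b1011101, row AND col = 0b1 = 1; 1 != 93 -> empty
(173,67): row=0b10101101, col=0b1000011, row AND col = 0b1 = 1; 1 != 67 -> empty
(100,70): row=0b1100100, col=0b1000110, row AND col = 0b1000100 = 68; 68 != 70 -> empty
(47,25): row=0b101111, col=0b11001, row AND col = 0b1001 = 9; 9 != 25 -> empty
(113,115): col outside [0, 113] -> not filled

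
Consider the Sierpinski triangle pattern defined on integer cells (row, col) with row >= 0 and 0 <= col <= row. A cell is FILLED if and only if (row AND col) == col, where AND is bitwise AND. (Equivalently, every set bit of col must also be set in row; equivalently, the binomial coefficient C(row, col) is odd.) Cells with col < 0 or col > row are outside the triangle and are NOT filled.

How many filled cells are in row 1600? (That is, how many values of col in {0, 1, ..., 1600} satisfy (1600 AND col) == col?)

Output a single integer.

Answer: 8

Derivation:
1600 in binary = 11001000000
popcount(1600) = number of 1-bits in 11001000000 = 3
A col c satisfies (1600 AND c) == c iff every set bit of c is also set in 1600; each of the 3 set bits of 1600 can independently be on or off in c.
count = 2^3 = 8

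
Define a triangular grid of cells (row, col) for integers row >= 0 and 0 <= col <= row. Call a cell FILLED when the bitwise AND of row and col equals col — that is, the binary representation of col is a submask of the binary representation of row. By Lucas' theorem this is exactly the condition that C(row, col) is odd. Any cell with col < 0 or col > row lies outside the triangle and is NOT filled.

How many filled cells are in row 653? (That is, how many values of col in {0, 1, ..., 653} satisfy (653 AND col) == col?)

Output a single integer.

Answer: 32

Derivation:
653 in binary = 1010001101
popcount(653) = number of 1-bits in 1010001101 = 5
A col c satisfies (653 AND c) == c iff every set bit of c is also set in 653; each of the 5 set bits of 653 can independently be on or off in c.
count = 2^5 = 32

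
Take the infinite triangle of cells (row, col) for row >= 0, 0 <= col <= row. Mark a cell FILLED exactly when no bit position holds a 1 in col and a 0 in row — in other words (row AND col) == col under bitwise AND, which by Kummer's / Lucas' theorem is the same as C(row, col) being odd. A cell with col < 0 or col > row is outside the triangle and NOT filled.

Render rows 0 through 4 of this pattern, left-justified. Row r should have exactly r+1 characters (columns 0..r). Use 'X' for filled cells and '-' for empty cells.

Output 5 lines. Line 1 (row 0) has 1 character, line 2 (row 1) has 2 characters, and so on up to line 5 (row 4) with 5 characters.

Answer: X
XX
X-X
XXXX
X---X

Derivation:
r0=0: X
r1=1: XX
r2=10: X-X
r3=11: XXXX
r4=100: X---X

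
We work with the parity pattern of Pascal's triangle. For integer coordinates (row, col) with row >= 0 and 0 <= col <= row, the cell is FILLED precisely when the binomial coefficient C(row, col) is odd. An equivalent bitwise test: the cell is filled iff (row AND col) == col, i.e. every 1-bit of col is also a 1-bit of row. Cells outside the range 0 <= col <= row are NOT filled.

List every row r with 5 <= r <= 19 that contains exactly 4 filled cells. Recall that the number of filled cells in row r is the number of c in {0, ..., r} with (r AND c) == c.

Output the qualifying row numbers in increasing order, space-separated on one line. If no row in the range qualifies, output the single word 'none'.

Answer: 5 6 9 10 12 17 18

Derivation:
Row r has 2^popcount(r) filled cells, so we need popcount(r) = log2(4) = 2.
Scan r = 5..19 and keep those with exactly 2 one-bits:
r=5=101 popcount=2 -> KEEP
r=6=110 popcount=2 -> KEEP
r=7=111 popcount=3 -> skip
r=8=1000 popcount=1 -> skip
r=9=1001 popcount=2 -> KEEP
r=10=1010 popcount=2 -> KEEP
r=11=1011 popcount=3 -> skip
r=12=1100 popcount=2 -> KEEP
r=13=1101 popcount=3 -> skip
r=14=1110 popcount=3 -> skip
r=15=1111 popcount=4 -> skip
r=16=10000 popcount=1 -> skip
r=17=10001 popcount=2 -> KEEP
r=18=10010 popcount=2 -> KEEP
r=19=10011 popcount=3 -> skip
Kept rows: 5 6 9 10 12 17 18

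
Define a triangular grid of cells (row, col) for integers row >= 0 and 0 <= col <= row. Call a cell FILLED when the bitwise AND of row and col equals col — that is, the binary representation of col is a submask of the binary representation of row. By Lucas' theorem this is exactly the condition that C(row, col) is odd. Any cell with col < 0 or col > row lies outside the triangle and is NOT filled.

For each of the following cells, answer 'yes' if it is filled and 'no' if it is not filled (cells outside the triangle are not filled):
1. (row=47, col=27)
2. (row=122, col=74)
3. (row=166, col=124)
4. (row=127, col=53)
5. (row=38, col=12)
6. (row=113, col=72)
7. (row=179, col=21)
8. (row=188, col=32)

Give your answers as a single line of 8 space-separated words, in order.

(47,27): row=0b101111, col=0b11011, row AND col = 0b1011 = 11; 11 != 27 -> empty
(122,74): row=0b1111010, col=0b1001010, row AND col = 0b1001010 = 74; 74 == 74 -> filled
(166,124): row=0b10100110, col=0b1111100, row AND col = 0b100100 = 36; 36 != 124 -> empty
(127,53): row=0b1111111, col=0b110101, row AND col = 0b110101 = 53; 53 == 53 -> filled
(38,12): row=0b100110, col=0b1100, row AND col = 0b100 = 4; 4 != 12 -> empty
(113,72): row=0b1110001, col=0b1001000, row AND col = 0b1000000 = 64; 64 != 72 -> empty
(179,21): row=0b10110011, col=0b10101, row AND col = 0b10001 = 17; 17 != 21 -> empty
(188,32): row=0b10111100, col=0b100000, row AND col = 0b100000 = 32; 32 == 32 -> filled

Answer: no yes no yes no no no yes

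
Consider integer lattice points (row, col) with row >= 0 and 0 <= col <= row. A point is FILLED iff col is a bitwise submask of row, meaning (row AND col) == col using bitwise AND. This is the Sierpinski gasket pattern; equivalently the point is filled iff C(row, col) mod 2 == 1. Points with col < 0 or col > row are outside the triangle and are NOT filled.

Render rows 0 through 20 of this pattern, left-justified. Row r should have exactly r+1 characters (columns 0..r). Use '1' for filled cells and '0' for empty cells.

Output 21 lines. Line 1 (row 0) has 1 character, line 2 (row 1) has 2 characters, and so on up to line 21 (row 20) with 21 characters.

Answer: 1
11
101
1111
10001
110011
1010101
11111111
100000001
1100000011
10100000101
111100001111
1000100010001
11001100110011
101010101010101
1111111111111111
10000000000000001
110000000000000011
1010000000000000101
11110000000000001111
100010000000000010001

Derivation:
r0=0: 1
r1=1: 11
r2=10: 101
r3=11: 1111
r4=100: 10001
r5=101: 110011
r6=110: 1010101
r7=111: 11111111
r8=1000: 100000001
r9=1001: 1100000011
r10=1010: 10100000101
r11=1011: 111100001111
r12=1100: 1000100010001
r13=1101: 11001100110011
r14=1110: 101010101010101
r15=1111: 1111111111111111
r16=10000: 10000000000000001
r17=10001: 110000000000000011
r18=10010: 1010000000000000101
r19=10011: 11110000000000001111
r20=10100: 100010000000000010001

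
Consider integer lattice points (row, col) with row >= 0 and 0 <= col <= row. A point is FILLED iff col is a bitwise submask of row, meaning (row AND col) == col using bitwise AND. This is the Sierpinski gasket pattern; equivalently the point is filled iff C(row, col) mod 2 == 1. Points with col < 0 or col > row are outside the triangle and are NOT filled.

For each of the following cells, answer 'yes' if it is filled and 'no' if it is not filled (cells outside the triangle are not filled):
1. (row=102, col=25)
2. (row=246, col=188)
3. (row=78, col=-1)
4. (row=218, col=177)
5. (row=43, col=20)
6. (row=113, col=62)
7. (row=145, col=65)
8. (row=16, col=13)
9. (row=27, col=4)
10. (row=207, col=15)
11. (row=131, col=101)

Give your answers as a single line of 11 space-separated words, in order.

(102,25): row=0b1100110, col=0b11001, row AND col = 0b0 = 0; 0 != 25 -> empty
(246,188): row=0b11110110, col=0b10111100, row AND col = 0b10110100 = 180; 180 != 188 -> empty
(78,-1): col outside [0, 78] -> not filled
(218,177): row=0b11011010, col=0b10110001, row AND col = 0b10010000 = 144; 144 != 177 -> empty
(43,20): row=0b101011, col=0b10100, row AND col = 0b0 = 0; 0 != 20 -> empty
(113,62): row=0b1110001, col=0b111110, row AND col = 0b110000 = 48; 48 != 62 -> empty
(145,65): row=0b10010001, col=0b1000001, row AND col = 0b1 = 1; 1 != 65 -> empty
(16,13): row=0b10000, col=0b1101, row AND col = 0b0 = 0; 0 != 13 -> empty
(27,4): row=0b11011, col=0b100, row AND col = 0b0 = 0; 0 != 4 -> empty
(207,15): row=0b11001111, col=0b1111, row AND col = 0b1111 = 15; 15 == 15 -> filled
(131,101): row=0b10000011, col=0b1100101, row AND col = 0b1 = 1; 1 != 101 -> empty

Answer: no no no no no no no no no yes no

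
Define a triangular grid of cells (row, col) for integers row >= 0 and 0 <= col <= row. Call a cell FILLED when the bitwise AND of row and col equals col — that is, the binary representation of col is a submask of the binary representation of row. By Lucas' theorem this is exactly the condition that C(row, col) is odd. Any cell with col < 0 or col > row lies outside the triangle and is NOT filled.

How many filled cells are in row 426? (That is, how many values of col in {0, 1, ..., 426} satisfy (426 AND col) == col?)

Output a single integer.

Answer: 32

Derivation:
426 in binary = 110101010
popcount(426) = number of 1-bits in 110101010 = 5
A col c satisfies (426 AND c) == c iff every set bit of c is also set in 426; each of the 5 set bits of 426 can independently be on or off in c.
count = 2^5 = 32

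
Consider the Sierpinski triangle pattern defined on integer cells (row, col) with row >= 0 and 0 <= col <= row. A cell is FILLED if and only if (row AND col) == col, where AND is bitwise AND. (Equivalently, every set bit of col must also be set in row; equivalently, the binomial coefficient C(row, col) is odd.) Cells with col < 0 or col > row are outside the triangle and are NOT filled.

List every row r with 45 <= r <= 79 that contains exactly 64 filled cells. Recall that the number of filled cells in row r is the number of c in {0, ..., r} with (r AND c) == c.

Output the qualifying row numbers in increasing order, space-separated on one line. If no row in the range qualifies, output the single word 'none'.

Row r has 2^popcount(r) filled cells, so we need popcount(r) = log2(64) = 6.
Scan r = 45..79 and keep those with exactly 6 one-bits:
r=45=101101 popcount=4 -> skip
r=46=101110 popcount=4 -> skip
r=47=101111 popcount=5 -> skip
r=48=110000 popcount=2 -> skip
r=49=110001 popcount=3 -> skip
r=50=110010 popcount=3 -> skip
r=51=110011 popcount=4 -> skip
r=52=110100 popcount=3 -> skip
r=53=110101 popcount=4 -> skip
r=54=110110 popcount=4 -> skip
r=55=110111 popcount=5 -> skip
r=56=111000 popcount=3 -> skip
r=57=111001 popcount=4 -> skip
r=58=111010 popcount=4 -> skip
r=59=111011 popcount=5 -> skip
r=60=111100 popcount=4 -> skip
r=61=111101 popcount=5 -> skip
r=62=111110 popcount=5 -> skip
r=63=111111 popcount=6 -> KEEP
r=64=1000000 popcount=1 -> skip
r=65=1000001 popcount=2 -> skip
r=66=1000010 popcount=2 -> skip
r=67=1000011 popcount=3 -> skip
r=68=1000100 popcount=2 -> skip
r=69=1000101 popcount=3 -> skip
r=70=1000110 popcount=3 -> skip
r=71=1000111 popcount=4 -> skip
r=72=1001000 popcount=2 -> skip
r=73=1001001 popcount=3 -> skip
r=74=1001010 popcount=3 -> skip
r=75=1001011 popcount=4 -> skip
r=76=1001100 popcount=3 -> skip
r=77=1001101 popcount=4 -> skip
r=78=1001110 popcount=4 -> skip
r=79=1001111 popcount=5 -> skip
Kept rows: 63

Answer: 63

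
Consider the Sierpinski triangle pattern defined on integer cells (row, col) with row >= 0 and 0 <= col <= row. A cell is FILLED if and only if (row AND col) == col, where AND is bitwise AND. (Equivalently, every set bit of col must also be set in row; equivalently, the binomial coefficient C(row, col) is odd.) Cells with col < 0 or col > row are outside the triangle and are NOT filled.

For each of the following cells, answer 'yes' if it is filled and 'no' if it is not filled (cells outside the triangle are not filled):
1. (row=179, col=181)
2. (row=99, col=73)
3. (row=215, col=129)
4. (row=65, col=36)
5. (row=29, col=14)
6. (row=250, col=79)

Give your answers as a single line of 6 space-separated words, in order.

Answer: no no yes no no no

Derivation:
(179,181): col outside [0, 179] -> not filled
(99,73): row=0b1100011, col=0b1001001, row AND col = 0b1000001 = 65; 65 != 73 -> empty
(215,129): row=0b11010111, col=0b10000001, row AND col = 0b10000001 = 129; 129 == 129 -> filled
(65,36): row=0b1000001, col=0b100100, row AND col = 0b0 = 0; 0 != 36 -> empty
(29,14): row=0b11101, col=0b1110, row AND col = 0b1100 = 12; 12 != 14 -> empty
(250,79): row=0b11111010, col=0b1001111, row AND col = 0b1001010 = 74; 74 != 79 -> empty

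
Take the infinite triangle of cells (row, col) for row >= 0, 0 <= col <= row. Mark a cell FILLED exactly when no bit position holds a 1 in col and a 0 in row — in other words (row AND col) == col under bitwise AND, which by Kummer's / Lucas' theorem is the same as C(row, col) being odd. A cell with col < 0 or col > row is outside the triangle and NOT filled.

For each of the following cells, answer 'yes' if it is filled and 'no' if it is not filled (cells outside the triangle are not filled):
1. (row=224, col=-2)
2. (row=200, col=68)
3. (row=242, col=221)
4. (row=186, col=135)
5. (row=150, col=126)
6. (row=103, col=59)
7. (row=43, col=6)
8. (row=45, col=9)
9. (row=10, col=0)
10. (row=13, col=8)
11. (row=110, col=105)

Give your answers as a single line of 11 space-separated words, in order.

Answer: no no no no no no no yes yes yes no

Derivation:
(224,-2): col outside [0, 224] -> not filled
(200,68): row=0b11001000, col=0b1000100, row AND col = 0b1000000 = 64; 64 != 68 -> empty
(242,221): row=0b11110010, col=0b11011101, row AND col = 0b11010000 = 208; 208 != 221 -> empty
(186,135): row=0b10111010, col=0b10000111, row AND col = 0b10000010 = 130; 130 != 135 -> empty
(150,126): row=0b10010110, col=0b1111110, row AND col = 0b10110 = 22; 22 != 126 -> empty
(103,59): row=0b1100111, col=0b111011, row AND col = 0b100011 = 35; 35 != 59 -> empty
(43,6): row=0b101011, col=0b110, row AND col = 0b10 = 2; 2 != 6 -> empty
(45,9): row=0b101101, col=0b1001, row AND col = 0b1001 = 9; 9 == 9 -> filled
(10,0): row=0b1010, col=0b0, row AND col = 0b0 = 0; 0 == 0 -> filled
(13,8): row=0b1101, col=0b1000, row AND col = 0b1000 = 8; 8 == 8 -> filled
(110,105): row=0b1101110, col=0b1101001, row AND col = 0b1101000 = 104; 104 != 105 -> empty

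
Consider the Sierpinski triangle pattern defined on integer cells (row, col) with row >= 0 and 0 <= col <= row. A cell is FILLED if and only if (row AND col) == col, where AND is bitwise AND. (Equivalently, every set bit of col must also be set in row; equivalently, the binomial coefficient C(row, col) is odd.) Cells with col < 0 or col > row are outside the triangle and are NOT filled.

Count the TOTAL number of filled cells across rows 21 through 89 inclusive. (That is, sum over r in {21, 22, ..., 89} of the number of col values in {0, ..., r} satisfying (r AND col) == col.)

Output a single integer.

r21=10101 pc3: +8 =8
r22=10110 pc3: +8 =16
r23=10111 pc4: +16 =32
r24=11000 pc2: +4 =36
r25=11001 pc3: +8 =44
r26=11010 pc3: +8 =52
r27=11011 pc4: +16 =68
r28=11100 pc3: +8 =76
r29=11101 pc4: +16 =92
r30=11110 pc4: +16 =108
r31=11111 pc5: +32 =140
r32=100000 pc1: +2 =142
r33=100001 pc2: +4 =146
r34=100010 pc2: +4 =150
r35=100011 pc3: +8 =158
r36=100100 pc2: +4 =162
r37=100101 pc3: +8 =170
r38=100110 pc3: +8 =178
r39=100111 pc4: +16 =194
r40=101000 pc2: +4 =198
r41=101001 pc3: +8 =206
r42=101010 pc3: +8 =214
r43=101011 pc4: +16 =230
r44=101100 pc3: +8 =238
r45=101101 pc4: +16 =254
r46=101110 pc4: +16 =270
r47=101111 pc5: +32 =302
r48=110000 pc2: +4 =306
r49=110001 pc3: +8 =314
r50=110010 pc3: +8 =322
r51=110011 pc4: +16 =338
r52=110100 pc3: +8 =346
r53=110101 pc4: +16 =362
r54=110110 pc4: +16 =378
r55=110111 pc5: +32 =410
r56=111000 pc3: +8 =418
r57=111001 pc4: +16 =434
r58=111010 pc4: +16 =450
r59=111011 pc5: +32 =482
r60=111100 pc4: +16 =498
r61=111101 pc5: +32 =530
r62=111110 pc5: +32 =562
r63=111111 pc6: +64 =626
r64=1000000 pc1: +2 =628
r65=1000001 pc2: +4 =632
r66=1000010 pc2: +4 =636
r67=1000011 pc3: +8 =644
r68=1000100 pc2: +4 =648
r69=1000101 pc3: +8 =656
r70=1000110 pc3: +8 =664
r71=1000111 pc4: +16 =680
r72=1001000 pc2: +4 =684
r73=1001001 pc3: +8 =692
r74=1001010 pc3: +8 =700
r75=1001011 pc4: +16 =716
r76=1001100 pc3: +8 =724
r77=1001101 pc4: +16 =740
r78=1001110 pc4: +16 =756
r79=1001111 pc5: +32 =788
r80=1010000 pc2: +4 =792
r81=1010001 pc3: +8 =800
r82=1010010 pc3: +8 =808
r83=1010011 pc4: +16 =824
r84=1010100 pc3: +8 =832
r85=1010101 pc4: +16 =848
r86=1010110 pc4: +16 =864
r87=1010111 pc5: +32 =896
r88=1011000 pc3: +8 =904
r89=1011001 pc4: +16 =920

Answer: 920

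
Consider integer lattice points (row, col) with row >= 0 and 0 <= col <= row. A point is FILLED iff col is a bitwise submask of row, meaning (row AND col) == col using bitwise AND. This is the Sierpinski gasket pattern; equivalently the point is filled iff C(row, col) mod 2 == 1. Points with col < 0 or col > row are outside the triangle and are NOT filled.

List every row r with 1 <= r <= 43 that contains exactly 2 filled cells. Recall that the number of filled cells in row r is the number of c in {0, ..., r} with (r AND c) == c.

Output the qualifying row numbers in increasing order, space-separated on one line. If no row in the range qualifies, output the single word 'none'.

Row r has 2^popcount(r) filled cells, so we need popcount(r) = log2(2) = 1.
Scan r = 1..43 and keep those with exactly 1 one-bits:
r=1=1 popcount=1 -> KEEP
r=2=10 popcount=1 -> KEEP
r=3=11 popcount=2 -> skip
r=4=100 popcount=1 -> KEEP
r=5=101 popcount=2 -> skip
r=6=110 popcount=2 -> skip
r=7=111 popcount=3 -> skip
r=8=1000 popcount=1 -> KEEP
r=9=1001 popcount=2 -> skip
r=10=1010 popcount=2 -> skip
r=11=1011 popcount=3 -> skip
r=12=1100 popcount=2 -> skip
r=13=1101 popcount=3 -> skip
r=14=1110 popcount=3 -> skip
r=15=1111 popcount=4 -> skip
r=16=10000 popcount=1 -> KEEP
r=17=10001 popcount=2 -> skip
r=18=10010 popcount=2 -> skip
r=19=10011 popcount=3 -> skip
r=20=10100 popcount=2 -> skip
r=21=10101 popcount=3 -> skip
r=22=10110 popcount=3 -> skip
r=23=10111 popcount=4 -> skip
r=24=11000 popcount=2 -> skip
r=25=11001 popcount=3 -> skip
r=26=11010 popcount=3 -> skip
r=27=11011 popcount=4 -> skip
r=28=11100 popcount=3 -> skip
r=29=11101 popcount=4 -> skip
r=30=11110 popcount=4 -> skip
r=31=11111 popcount=5 -> skip
r=32=100000 popcount=1 -> KEEP
r=33=100001 popcount=2 -> skip
r=34=100010 popcount=2 -> skip
r=35=100011 popcount=3 -> skip
r=36=100100 popcount=2 -> skip
r=37=100101 popcount=3 -> skip
r=38=100110 popcount=3 -> skip
r=39=100111 popcount=4 -> skip
r=40=101000 popcount=2 -> skip
r=41=101001 popcount=3 -> skip
r=42=101010 popcount=3 -> skip
r=43=101011 popcount=4 -> skip
Kept rows: 1 2 4 8 16 32

Answer: 1 2 4 8 16 32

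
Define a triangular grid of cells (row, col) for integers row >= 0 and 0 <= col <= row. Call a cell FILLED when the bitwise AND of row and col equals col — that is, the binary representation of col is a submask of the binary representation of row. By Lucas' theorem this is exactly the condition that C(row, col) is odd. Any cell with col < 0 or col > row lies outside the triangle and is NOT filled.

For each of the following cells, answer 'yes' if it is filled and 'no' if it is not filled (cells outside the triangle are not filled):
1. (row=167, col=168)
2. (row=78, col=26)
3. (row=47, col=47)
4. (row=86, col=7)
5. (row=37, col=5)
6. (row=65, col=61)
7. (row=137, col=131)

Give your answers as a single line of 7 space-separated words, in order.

(167,168): col outside [0, 167] -> not filled
(78,26): row=0b1001110, col=0b11010, row AND col = 0b1010 = 10; 10 != 26 -> empty
(47,47): row=0b101111, col=0b101111, row AND col = 0b101111 = 47; 47 == 47 -> filled
(86,7): row=0b1010110, col=0b111, row AND col = 0b110 = 6; 6 != 7 -> empty
(37,5): row=0b100101, col=0b101, row AND col = 0b101 = 5; 5 == 5 -> filled
(65,61): row=0b1000001, col=0b111101, row AND col = 0b1 = 1; 1 != 61 -> empty
(137,131): row=0b10001001, col=0b10000011, row AND col = 0b10000001 = 129; 129 != 131 -> empty

Answer: no no yes no yes no no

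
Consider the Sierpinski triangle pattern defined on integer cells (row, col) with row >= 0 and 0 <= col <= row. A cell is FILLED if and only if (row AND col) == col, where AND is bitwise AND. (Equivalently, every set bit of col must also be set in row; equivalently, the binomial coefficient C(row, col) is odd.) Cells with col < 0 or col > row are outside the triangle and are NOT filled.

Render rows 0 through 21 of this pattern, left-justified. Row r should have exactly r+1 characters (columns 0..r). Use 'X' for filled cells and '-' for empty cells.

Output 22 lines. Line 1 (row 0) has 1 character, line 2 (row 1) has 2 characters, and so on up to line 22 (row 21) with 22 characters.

r0=0: X
r1=1: XX
r2=10: X-X
r3=11: XXXX
r4=100: X---X
r5=101: XX--XX
r6=110: X-X-X-X
r7=111: XXXXXXXX
r8=1000: X-------X
r9=1001: XX------XX
r10=1010: X-X-----X-X
r11=1011: XXXX----XXXX
r12=1100: X---X---X---X
r13=1101: XX--XX--XX--XX
r14=1110: X-X-X-X-X-X-X-X
r15=1111: XXXXXXXXXXXXXXXX
r16=10000: X---------------X
r17=10001: XX--------------XX
r18=10010: X-X-------------X-X
r19=10011: XXXX------------XXXX
r20=10100: X---X-----------X---X
r21=10101: XX--XX----------XX--XX

Answer: X
XX
X-X
XXXX
X---X
XX--XX
X-X-X-X
XXXXXXXX
X-------X
XX------XX
X-X-----X-X
XXXX----XXXX
X---X---X---X
XX--XX--XX--XX
X-X-X-X-X-X-X-X
XXXXXXXXXXXXXXXX
X---------------X
XX--------------XX
X-X-------------X-X
XXXX------------XXXX
X---X-----------X---X
XX--XX----------XX--XX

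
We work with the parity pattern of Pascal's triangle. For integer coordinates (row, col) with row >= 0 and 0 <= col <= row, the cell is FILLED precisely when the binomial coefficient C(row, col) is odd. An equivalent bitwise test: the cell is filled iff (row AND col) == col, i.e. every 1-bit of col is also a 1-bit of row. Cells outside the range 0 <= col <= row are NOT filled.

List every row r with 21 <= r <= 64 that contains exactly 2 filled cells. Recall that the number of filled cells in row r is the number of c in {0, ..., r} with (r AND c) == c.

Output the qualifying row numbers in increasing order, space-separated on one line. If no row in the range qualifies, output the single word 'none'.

Answer: 32 64

Derivation:
Row r has 2^popcount(r) filled cells, so we need popcount(r) = log2(2) = 1.
Scan r = 21..64 and keep those with exactly 1 one-bits:
r=21=10101 popcount=3 -> skip
r=22=10110 popcount=3 -> skip
r=23=10111 popcount=4 -> skip
r=24=11000 popcount=2 -> skip
r=25=11001 popcount=3 -> skip
r=26=11010 popcount=3 -> skip
r=27=11011 popcount=4 -> skip
r=28=11100 popcount=3 -> skip
r=29=11101 popcount=4 -> skip
r=30=11110 popcount=4 -> skip
r=31=11111 popcount=5 -> skip
r=32=100000 popcount=1 -> KEEP
r=33=100001 popcount=2 -> skip
r=34=100010 popcount=2 -> skip
r=35=100011 popcount=3 -> skip
r=36=100100 popcount=2 -> skip
r=37=100101 popcount=3 -> skip
r=38=100110 popcount=3 -> skip
r=39=100111 popcount=4 -> skip
r=40=101000 popcount=2 -> skip
r=41=101001 popcount=3 -> skip
r=42=101010 popcount=3 -> skip
r=43=101011 popcount=4 -> skip
r=44=101100 popcount=3 -> skip
r=45=101101 popcount=4 -> skip
r=46=101110 popcount=4 -> skip
r=47=101111 popcount=5 -> skip
r=48=110000 popcount=2 -> skip
r=49=110001 popcount=3 -> skip
r=50=110010 popcount=3 -> skip
r=51=110011 popcount=4 -> skip
r=52=110100 popcount=3 -> skip
r=53=110101 popcount=4 -> skip
r=54=110110 popcount=4 -> skip
r=55=110111 popcount=5 -> skip
r=56=111000 popcount=3 -> skip
r=57=111001 popcount=4 -> skip
r=58=111010 popcount=4 -> skip
r=59=111011 popcount=5 -> skip
r=60=111100 popcount=4 -> skip
r=61=111101 popcount=5 -> skip
r=62=111110 popcount=5 -> skip
r=63=111111 popcount=6 -> skip
r=64=1000000 popcount=1 -> KEEP
Kept rows: 32 64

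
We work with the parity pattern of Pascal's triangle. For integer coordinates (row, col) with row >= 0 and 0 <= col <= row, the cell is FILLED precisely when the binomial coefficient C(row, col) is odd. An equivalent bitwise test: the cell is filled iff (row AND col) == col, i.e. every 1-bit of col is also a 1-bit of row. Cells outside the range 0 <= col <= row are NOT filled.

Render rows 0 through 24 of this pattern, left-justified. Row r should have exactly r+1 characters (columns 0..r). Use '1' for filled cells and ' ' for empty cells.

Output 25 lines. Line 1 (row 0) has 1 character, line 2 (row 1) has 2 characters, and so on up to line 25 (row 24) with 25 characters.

Answer: 1
11
1 1
1111
1   1
11  11
1 1 1 1
11111111
1       1
11      11
1 1     1 1
1111    1111
1   1   1   1
11  11  11  11
1 1 1 1 1 1 1 1
1111111111111111
1               1
11              11
1 1             1 1
1111            1111
1   1           1   1
11  11          11  11
1 1 1 1         1 1 1 1
11111111        11111111
1       1       1       1

Derivation:
r0=0: 1
r1=1: 11
r2=10: 1 1
r3=11: 1111
r4=100: 1   1
r5=101: 11  11
r6=110: 1 1 1 1
r7=111: 11111111
r8=1000: 1       1
r9=1001: 11      11
r10=1010: 1 1     1 1
r11=1011: 1111    1111
r12=1100: 1   1   1   1
r13=1101: 11  11  11  11
r14=1110: 1 1 1 1 1 1 1 1
r15=1111: 1111111111111111
r16=10000: 1               1
r17=10001: 11              11
r18=10010: 1 1             1 1
r19=10011: 1111            1111
r20=10100: 1   1           1   1
r21=10101: 11  11          11  11
r22=10110: 1 1 1 1         1 1 1 1
r23=10111: 11111111        11111111
r24=11000: 1       1       1       1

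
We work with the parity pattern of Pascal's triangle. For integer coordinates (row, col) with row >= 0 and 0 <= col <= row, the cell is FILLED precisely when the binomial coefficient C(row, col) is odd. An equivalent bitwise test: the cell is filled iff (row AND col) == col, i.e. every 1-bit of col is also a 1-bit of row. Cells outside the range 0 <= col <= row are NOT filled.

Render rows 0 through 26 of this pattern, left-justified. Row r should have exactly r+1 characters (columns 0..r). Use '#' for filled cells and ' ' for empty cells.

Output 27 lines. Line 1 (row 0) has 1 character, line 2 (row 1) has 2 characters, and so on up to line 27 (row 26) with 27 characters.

Answer: #
##
# #
####
#   #
##  ##
# # # #
########
#       #
##      ##
# #     # #
####    ####
#   #   #   #
##  ##  ##  ##
# # # # # # # #
################
#               #
##              ##
# #             # #
####            ####
#   #           #   #
##  ##          ##  ##
# # # #         # # # #
########        ########
#       #       #       #
##      ##      ##      ##
# #     # #     # #     # #

Derivation:
r0=0: #
r1=1: ##
r2=10: # #
r3=11: ####
r4=100: #   #
r5=101: ##  ##
r6=110: # # # #
r7=111: ########
r8=1000: #       #
r9=1001: ##      ##
r10=1010: # #     # #
r11=1011: ####    ####
r12=1100: #   #   #   #
r13=1101: ##  ##  ##  ##
r14=1110: # # # # # # # #
r15=1111: ################
r16=10000: #               #
r17=10001: ##              ##
r18=10010: # #             # #
r19=10011: ####            ####
r20=10100: #   #           #   #
r21=10101: ##  ##          ##  ##
r22=10110: # # # #         # # # #
r23=10111: ########        ########
r24=11000: #       #       #       #
r25=11001: ##      ##      ##      ##
r26=11010: # #     # #     # #     # #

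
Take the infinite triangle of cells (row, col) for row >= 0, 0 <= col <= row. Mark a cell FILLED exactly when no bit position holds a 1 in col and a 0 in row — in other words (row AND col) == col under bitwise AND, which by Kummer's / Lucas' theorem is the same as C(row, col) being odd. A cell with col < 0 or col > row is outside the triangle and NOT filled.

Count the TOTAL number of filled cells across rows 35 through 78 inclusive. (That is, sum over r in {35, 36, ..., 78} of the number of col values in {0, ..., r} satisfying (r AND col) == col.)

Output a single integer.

r35=100011 pc3: +8 =8
r36=100100 pc2: +4 =12
r37=100101 pc3: +8 =20
r38=100110 pc3: +8 =28
r39=100111 pc4: +16 =44
r40=101000 pc2: +4 =48
r41=101001 pc3: +8 =56
r42=101010 pc3: +8 =64
r43=101011 pc4: +16 =80
r44=101100 pc3: +8 =88
r45=101101 pc4: +16 =104
r46=101110 pc4: +16 =120
r47=101111 pc5: +32 =152
r48=110000 pc2: +4 =156
r49=110001 pc3: +8 =164
r50=110010 pc3: +8 =172
r51=110011 pc4: +16 =188
r52=110100 pc3: +8 =196
r53=110101 pc4: +16 =212
r54=110110 pc4: +16 =228
r55=110111 pc5: +32 =260
r56=111000 pc3: +8 =268
r57=111001 pc4: +16 =284
r58=111010 pc4: +16 =300
r59=111011 pc5: +32 =332
r60=111100 pc4: +16 =348
r61=111101 pc5: +32 =380
r62=111110 pc5: +32 =412
r63=111111 pc6: +64 =476
r64=1000000 pc1: +2 =478
r65=1000001 pc2: +4 =482
r66=1000010 pc2: +4 =486
r67=1000011 pc3: +8 =494
r68=1000100 pc2: +4 =498
r69=1000101 pc3: +8 =506
r70=1000110 pc3: +8 =514
r71=1000111 pc4: +16 =530
r72=1001000 pc2: +4 =534
r73=1001001 pc3: +8 =542
r74=1001010 pc3: +8 =550
r75=1001011 pc4: +16 =566
r76=1001100 pc3: +8 =574
r77=1001101 pc4: +16 =590
r78=1001110 pc4: +16 =606

Answer: 606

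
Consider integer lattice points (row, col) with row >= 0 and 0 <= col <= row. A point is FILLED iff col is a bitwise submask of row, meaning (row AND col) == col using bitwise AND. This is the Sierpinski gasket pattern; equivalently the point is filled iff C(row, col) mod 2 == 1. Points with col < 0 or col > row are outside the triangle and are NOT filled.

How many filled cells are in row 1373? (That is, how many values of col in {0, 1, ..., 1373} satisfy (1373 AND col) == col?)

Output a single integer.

Answer: 128

Derivation:
1373 in binary = 10101011101
popcount(1373) = number of 1-bits in 10101011101 = 7
A col c satisfies (1373 AND c) == c iff every set bit of c is also set in 1373; each of the 7 set bits of 1373 can independently be on or off in c.
count = 2^7 = 128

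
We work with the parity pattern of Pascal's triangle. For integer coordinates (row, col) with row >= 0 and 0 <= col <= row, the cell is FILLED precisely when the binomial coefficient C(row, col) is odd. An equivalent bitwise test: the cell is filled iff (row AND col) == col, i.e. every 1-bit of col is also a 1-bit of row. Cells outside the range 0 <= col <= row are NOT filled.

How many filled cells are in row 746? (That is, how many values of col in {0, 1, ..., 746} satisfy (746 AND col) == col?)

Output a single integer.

746 in binary = 1011101010
popcount(746) = number of 1-bits in 1011101010 = 6
A col c satisfies (746 AND c) == c iff every set bit of c is also set in 746; each of the 6 set bits of 746 can independently be on or off in c.
count = 2^6 = 64

Answer: 64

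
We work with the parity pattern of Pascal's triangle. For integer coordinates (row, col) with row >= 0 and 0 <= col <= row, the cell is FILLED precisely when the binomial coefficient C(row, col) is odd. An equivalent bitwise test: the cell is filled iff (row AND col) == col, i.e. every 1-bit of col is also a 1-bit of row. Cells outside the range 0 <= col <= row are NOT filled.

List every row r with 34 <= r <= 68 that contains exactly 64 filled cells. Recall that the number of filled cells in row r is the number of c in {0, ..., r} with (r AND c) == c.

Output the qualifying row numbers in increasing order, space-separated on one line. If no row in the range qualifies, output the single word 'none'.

Row r has 2^popcount(r) filled cells, so we need popcount(r) = log2(64) = 6.
Scan r = 34..68 and keep those with exactly 6 one-bits:
r=34=100010 popcount=2 -> skip
r=35=100011 popcount=3 -> skip
r=36=100100 popcount=2 -> skip
r=37=100101 popcount=3 -> skip
r=38=100110 popcount=3 -> skip
r=39=100111 popcount=4 -> skip
r=40=101000 popcount=2 -> skip
r=41=101001 popcount=3 -> skip
r=42=101010 popcount=3 -> skip
r=43=101011 popcount=4 -> skip
r=44=101100 popcount=3 -> skip
r=45=101101 popcount=4 -> skip
r=46=101110 popcount=4 -> skip
r=47=101111 popcount=5 -> skip
r=48=110000 popcount=2 -> skip
r=49=110001 popcount=3 -> skip
r=50=110010 popcount=3 -> skip
r=51=110011 popcount=4 -> skip
r=52=110100 popcount=3 -> skip
r=53=110101 popcount=4 -> skip
r=54=110110 popcount=4 -> skip
r=55=110111 popcount=5 -> skip
r=56=111000 popcount=3 -> skip
r=57=111001 popcount=4 -> skip
r=58=111010 popcount=4 -> skip
r=59=111011 popcount=5 -> skip
r=60=111100 popcount=4 -> skip
r=61=111101 popcount=5 -> skip
r=62=111110 popcount=5 -> skip
r=63=111111 popcount=6 -> KEEP
r=64=1000000 popcount=1 -> skip
r=65=1000001 popcount=2 -> skip
r=66=1000010 popcount=2 -> skip
r=67=1000011 popcount=3 -> skip
r=68=1000100 popcount=2 -> skip
Kept rows: 63

Answer: 63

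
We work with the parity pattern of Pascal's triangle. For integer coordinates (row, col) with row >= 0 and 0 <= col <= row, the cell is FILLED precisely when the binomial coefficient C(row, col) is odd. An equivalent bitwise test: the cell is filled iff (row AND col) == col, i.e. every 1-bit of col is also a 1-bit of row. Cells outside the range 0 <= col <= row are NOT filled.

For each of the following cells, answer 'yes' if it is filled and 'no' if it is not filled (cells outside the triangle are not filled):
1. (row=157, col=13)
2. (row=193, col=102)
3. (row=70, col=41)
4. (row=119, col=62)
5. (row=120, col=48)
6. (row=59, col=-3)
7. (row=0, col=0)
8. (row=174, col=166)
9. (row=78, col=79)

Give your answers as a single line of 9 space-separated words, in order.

Answer: yes no no no yes no yes yes no

Derivation:
(157,13): row=0b10011101, col=0b1101, row AND col = 0b1101 = 13; 13 == 13 -> filled
(193,102): row=0b11000001, col=0b1100110, row AND col = 0b1000000 = 64; 64 != 102 -> empty
(70,41): row=0b1000110, col=0b101001, row AND col = 0b0 = 0; 0 != 41 -> empty
(119,62): row=0b1110111, col=0b111110, row AND col = 0b110110 = 54; 54 != 62 -> empty
(120,48): row=0b1111000, col=0b110000, row AND col = 0b110000 = 48; 48 == 48 -> filled
(59,-3): col outside [0, 59] -> not filled
(0,0): row=0b0, col=0b0, row AND col = 0b0 = 0; 0 == 0 -> filled
(174,166): row=0b10101110, col=0b10100110, row AND col = 0b10100110 = 166; 166 == 166 -> filled
(78,79): col outside [0, 78] -> not filled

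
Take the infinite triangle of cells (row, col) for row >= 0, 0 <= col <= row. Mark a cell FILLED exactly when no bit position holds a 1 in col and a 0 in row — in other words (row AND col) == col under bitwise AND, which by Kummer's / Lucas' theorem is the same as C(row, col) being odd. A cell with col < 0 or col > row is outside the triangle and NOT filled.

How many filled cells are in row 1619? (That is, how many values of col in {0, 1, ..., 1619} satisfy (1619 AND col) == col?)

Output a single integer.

1619 in binary = 11001010011
popcount(1619) = number of 1-bits in 11001010011 = 6
A col c satisfies (1619 AND c) == c iff every set bit of c is also set in 1619; each of the 6 set bits of 1619 can independently be on or off in c.
count = 2^6 = 64

Answer: 64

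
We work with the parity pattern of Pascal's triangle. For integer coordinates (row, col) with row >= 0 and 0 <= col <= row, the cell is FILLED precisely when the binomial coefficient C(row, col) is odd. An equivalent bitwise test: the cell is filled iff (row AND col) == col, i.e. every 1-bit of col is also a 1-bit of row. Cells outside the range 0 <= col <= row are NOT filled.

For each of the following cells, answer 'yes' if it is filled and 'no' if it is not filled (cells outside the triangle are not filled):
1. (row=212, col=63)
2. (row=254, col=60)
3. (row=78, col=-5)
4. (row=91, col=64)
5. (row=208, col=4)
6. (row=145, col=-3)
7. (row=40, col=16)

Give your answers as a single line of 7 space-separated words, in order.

Answer: no yes no yes no no no

Derivation:
(212,63): row=0b11010100, col=0b111111, row AND col = 0b10100 = 20; 20 != 63 -> empty
(254,60): row=0b11111110, col=0b111100, row AND col = 0b111100 = 60; 60 == 60 -> filled
(78,-5): col outside [0, 78] -> not filled
(91,64): row=0b1011011, col=0b1000000, row AND col = 0b1000000 = 64; 64 == 64 -> filled
(208,4): row=0b11010000, col=0b100, row AND col = 0b0 = 0; 0 != 4 -> empty
(145,-3): col outside [0, 145] -> not filled
(40,16): row=0b101000, col=0b10000, row AND col = 0b0 = 0; 0 != 16 -> empty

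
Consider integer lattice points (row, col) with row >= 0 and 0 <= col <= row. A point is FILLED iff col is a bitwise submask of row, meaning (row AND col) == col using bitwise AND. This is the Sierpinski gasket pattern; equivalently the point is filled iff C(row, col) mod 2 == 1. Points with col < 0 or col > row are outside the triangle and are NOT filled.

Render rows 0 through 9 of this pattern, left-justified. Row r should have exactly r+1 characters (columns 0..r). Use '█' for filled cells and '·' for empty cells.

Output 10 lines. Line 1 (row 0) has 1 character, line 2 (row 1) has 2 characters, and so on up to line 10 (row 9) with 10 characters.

Answer: █
██
█·█
████
█···█
██··██
█·█·█·█
████████
█·······█
██······██

Derivation:
r0=0: █
r1=1: ██
r2=10: █·█
r3=11: ████
r4=100: █···█
r5=101: ██··██
r6=110: █·█·█·█
r7=111: ████████
r8=1000: █·······█
r9=1001: ██······██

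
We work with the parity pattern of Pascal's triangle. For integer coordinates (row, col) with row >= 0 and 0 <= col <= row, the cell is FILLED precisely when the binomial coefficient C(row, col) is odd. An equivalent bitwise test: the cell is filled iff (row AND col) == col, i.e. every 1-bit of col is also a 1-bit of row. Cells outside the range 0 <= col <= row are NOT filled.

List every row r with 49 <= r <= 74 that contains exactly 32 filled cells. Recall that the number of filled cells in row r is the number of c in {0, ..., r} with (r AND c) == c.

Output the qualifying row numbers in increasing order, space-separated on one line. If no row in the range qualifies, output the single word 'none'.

Row r has 2^popcount(r) filled cells, so we need popcount(r) = log2(32) = 5.
Scan r = 49..74 and keep those with exactly 5 one-bits:
r=49=110001 popcount=3 -> skip
r=50=110010 popcount=3 -> skip
r=51=110011 popcount=4 -> skip
r=52=110100 popcount=3 -> skip
r=53=110101 popcount=4 -> skip
r=54=110110 popcount=4 -> skip
r=55=110111 popcount=5 -> KEEP
r=56=111000 popcount=3 -> skip
r=57=111001 popcount=4 -> skip
r=58=111010 popcount=4 -> skip
r=59=111011 popcount=5 -> KEEP
r=60=111100 popcount=4 -> skip
r=61=111101 popcount=5 -> KEEP
r=62=111110 popcount=5 -> KEEP
r=63=111111 popcount=6 -> skip
r=64=1000000 popcount=1 -> skip
r=65=1000001 popcount=2 -> skip
r=66=1000010 popcount=2 -> skip
r=67=1000011 popcount=3 -> skip
r=68=1000100 popcount=2 -> skip
r=69=1000101 popcount=3 -> skip
r=70=1000110 popcount=3 -> skip
r=71=1000111 popcount=4 -> skip
r=72=1001000 popcount=2 -> skip
r=73=1001001 popcount=3 -> skip
r=74=1001010 popcount=3 -> skip
Kept rows: 55 59 61 62

Answer: 55 59 61 62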